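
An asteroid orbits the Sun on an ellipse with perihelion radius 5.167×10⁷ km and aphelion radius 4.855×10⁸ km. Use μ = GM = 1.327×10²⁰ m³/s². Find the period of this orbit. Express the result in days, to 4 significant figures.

T ≈ 878.7 days

Semi-major axis a = (r_p + r_a)/2 = (5.1670×10⁷ + 4.8550×10⁸)/2 = 2.6858×10⁸ km = 2.686×10¹¹ m.
By Kepler's third law T = 2π√(a³/μ) = 2π × 1.208×10⁷ = 7.592×10⁷ s.
= 878.7 days.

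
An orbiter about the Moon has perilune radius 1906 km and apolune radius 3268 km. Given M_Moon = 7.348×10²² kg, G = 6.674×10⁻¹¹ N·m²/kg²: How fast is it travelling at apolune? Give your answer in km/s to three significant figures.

μ = GM = 6.674×10⁻¹¹ × 7.348×10²² = 4.904×10¹² m³/s².
Semi-major axis a = (r_p + r_a)/2 = 2587.0 km = 2.587×10⁶ m.
Vis-viva: v² = μ(2/r − 1/a) = 4.904×10¹² × (6.120×10⁻⁷ − 3.865×10⁻⁷) = 1.106×10⁶ m²/s².
v = 1051 m/s = 1.051 km/s.

v ≈ 1.05 km/s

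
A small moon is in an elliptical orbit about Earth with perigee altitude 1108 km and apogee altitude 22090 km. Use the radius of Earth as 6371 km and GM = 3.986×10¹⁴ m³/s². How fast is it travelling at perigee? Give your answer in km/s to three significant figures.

r_p = 6371 + 1108 = 7479.0 km = 7.4790×10⁶ m.
r_a = 6371 + 22090 = 28461 km = 2.8461×10⁷ m.
Semi-major axis a = (r_p + r_a)/2 = 17970 km = 1.797×10⁷ m.
Vis-viva: v² = μ(2/r − 1/a) = 3.986×10¹⁴ × (2.674×10⁻⁷ − 5.565×10⁻⁸) = 8.441×10⁷ m²/s².
v = 9188 m/s = 9.188 km/s.

v ≈ 9.19 km/s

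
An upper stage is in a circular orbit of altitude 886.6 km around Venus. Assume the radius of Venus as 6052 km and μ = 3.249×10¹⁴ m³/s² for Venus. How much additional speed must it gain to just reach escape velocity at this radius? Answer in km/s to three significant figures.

r = 6052 + 886.6 = 6938.6 km = 6.9386×10⁶ m.
Circular speed v_c = √(μ/r) = 6843 m/s.
Escape speed v_esc = √(2μ/r) = √2 × v_c = 9677 m/s.
Δv = v_esc − v_c = 2834 m/s = 2.834 km/s.

Δv ≈ 2.83 km/s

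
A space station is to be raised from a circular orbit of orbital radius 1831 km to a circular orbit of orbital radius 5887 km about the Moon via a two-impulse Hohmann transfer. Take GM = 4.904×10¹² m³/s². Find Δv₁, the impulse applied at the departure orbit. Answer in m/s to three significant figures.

Δv ≈ 385 m/s

r₁ = 1831 km = 1.831×10⁶ m.
r₂ = 5887 km = 5.887×10⁶ m.
Transfer ellipse a_t = (r₁ + r₂)/2 = 3.859×10⁶ m.
At r₁: circular v_c1 = √(μ/r₁) = 1637 m/s; transfer-perilune v_p = √[μ(2/r₁ − 1/a_t)] = 2021 m/s.
Δv₁ = v_p − v_c1 = 384.8 m/s.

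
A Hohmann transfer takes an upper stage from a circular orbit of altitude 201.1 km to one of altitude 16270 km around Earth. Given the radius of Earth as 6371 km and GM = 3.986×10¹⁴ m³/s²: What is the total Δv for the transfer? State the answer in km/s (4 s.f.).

r₁ = 6371 + 201.1 = 6572.1 km = 6.5721×10⁶ m.
r₂ = 6371 + 16270 = 22641 km = 2.2641×10⁷ m.
Transfer ellipse a_t = (r₁ + r₂)/2 = 1.461×10⁷ m.
At r₁: circular v_c1 = √(μ/r₁) = 7788 m/s; transfer-perigee v_p = √[μ(2/r₁ − 1/a_t)] = 9696 m/s.
Δv₁ = v_p − v_c1 = 1908 m/s.
At r₂: circular v_c2 = √(μ/r₂) = 4196 m/s; transfer-apogee v_a = √[μ(2/r₂ − 1/a_t)] = 2814 m/s.
Δv₂ = v_c2 − v_a = 1381 m/s.
Total Δv = Δv₁ + Δv₂ = 3289 m/s = 3.289 km/s.

Δv_total ≈ 3.289 km/s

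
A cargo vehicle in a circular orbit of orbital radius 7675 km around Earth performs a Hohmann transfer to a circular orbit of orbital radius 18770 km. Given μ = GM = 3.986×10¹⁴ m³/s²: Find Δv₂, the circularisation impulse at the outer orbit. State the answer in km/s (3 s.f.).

r₁ = 7675 km = 7.675×10⁶ m.
r₂ = 18770 km = 1.877×10⁷ m.
Transfer ellipse a_t = (r₁ + r₂)/2 = 1.322×10⁷ m.
At r₁: circular v_c1 = √(μ/r₁) = 7207 m/s; transfer-perigee v_p = √[μ(2/r₁ − 1/a_t)] = 8586 m/s.
At r₂: circular v_c2 = √(μ/r₂) = 4608 m/s; transfer-apogee v_a = √[μ(2/r₂ − 1/a_t)] = 3511 m/s.
Δv₂ = v_c2 − v_a = 1097 m/s.
= 1.097 km/s.

Δv ≈ 1.10 km/s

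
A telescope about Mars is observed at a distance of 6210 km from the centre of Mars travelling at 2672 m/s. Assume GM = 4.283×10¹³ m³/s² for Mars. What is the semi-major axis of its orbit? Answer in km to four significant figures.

r = 6.210×10⁶ m.
Specific orbital energy ε = v²/2 − μ/r = (2672)²/2 − 4.283×10¹³/6.210×10⁶ = -3.327×10⁶ J/kg.
Since ε = −μ/(2a), a = −μ/(2ε) = 6.436×10⁶ m = 6436.4 km.

a ≈ 6436 km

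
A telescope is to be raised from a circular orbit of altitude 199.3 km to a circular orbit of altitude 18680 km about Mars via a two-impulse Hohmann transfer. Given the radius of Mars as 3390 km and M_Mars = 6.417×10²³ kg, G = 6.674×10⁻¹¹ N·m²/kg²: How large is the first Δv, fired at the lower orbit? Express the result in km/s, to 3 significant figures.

Δv ≈ 1.08 km/s

μ = GM = 6.674×10⁻¹¹ × 6.417×10²³ = 4.283×10¹³ m³/s².
r₁ = 3390 + 199.3 = 3589.3 km = 3.5893×10⁶ m.
r₂ = 3390 + 18680 = 22070 km = 2.2070×10⁷ m.
Transfer ellipse a_t = (r₁ + r₂)/2 = 1.283×10⁷ m.
At r₁: circular v_c1 = √(μ/r₁) = 3454 m/s; transfer-periapsis v_p = √[μ(2/r₁ − 1/a_t)] = 4531 m/s.
Δv₁ = v_p − v_c1 = 1076 m/s.
= 1.076 km/s.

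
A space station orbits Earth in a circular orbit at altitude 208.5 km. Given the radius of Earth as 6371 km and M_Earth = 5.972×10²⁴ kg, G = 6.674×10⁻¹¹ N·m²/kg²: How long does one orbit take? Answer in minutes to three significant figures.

μ = GM = 6.674×10⁻¹¹ × 5.972×10²⁴ = 3.986×10¹⁴ m³/s².
r = 6371 + 208.5 = 6579.5 km = 6.5795×10⁶ m.
Kepler's third law: T = 2π√(r³/μ) = 2π√((6.580×10⁶)³ / 3.986×10¹⁴).
r³/μ = 7.146×10⁵ s², so T = 2π × 8.453×10² = 5.311×10³ s.
Converting: 5.311×10³ s ÷ 60.00 = 88.52 minutes.

T ≈ 88.5 minutes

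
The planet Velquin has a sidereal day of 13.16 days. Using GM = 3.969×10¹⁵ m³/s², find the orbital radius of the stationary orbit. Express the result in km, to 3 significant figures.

r_sync ≈ 5.07×10⁵ km

T = 13.16 days = 1.137×10⁶ s.
A synchronous orbit has period T, so by Kepler's third law a = (μT²/4π²)^(1/3).
μT²/4π² = 3.969×10¹⁵ × (1.137×10⁶)² / 39.48 = 1.300×10²⁶ m³.
a = 5.065×10⁸ m = 5.0655×10⁵ km.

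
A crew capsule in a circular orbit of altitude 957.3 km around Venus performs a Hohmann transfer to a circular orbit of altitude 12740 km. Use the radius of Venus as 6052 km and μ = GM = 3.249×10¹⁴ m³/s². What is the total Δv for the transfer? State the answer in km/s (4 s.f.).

r₁ = 6052 + 957.3 = 7009.3 km = 7.0093×10⁶ m.
r₂ = 6052 + 12740 = 18792 km = 1.8792×10⁷ m.
Transfer ellipse a_t = (r₁ + r₂)/2 = 1.290×10⁷ m.
At r₁: circular v_c1 = √(μ/r₁) = 6808 m/s; transfer-periapsis v_p = √[μ(2/r₁ − 1/a_t)] = 8217 m/s.
Δv₁ = v_p − v_c1 = 1409 m/s.
At r₂: circular v_c2 = √(μ/r₂) = 4158 m/s; transfer-apoapsis v_a = √[μ(2/r₂ − 1/a_t)] = 3065 m/s.
Δv₂ = v_c2 − v_a = 1093 m/s.
Total Δv = Δv₁ + Δv₂ = 2502 m/s = 2.502 km/s.

Δv_total ≈ 2.502 km/s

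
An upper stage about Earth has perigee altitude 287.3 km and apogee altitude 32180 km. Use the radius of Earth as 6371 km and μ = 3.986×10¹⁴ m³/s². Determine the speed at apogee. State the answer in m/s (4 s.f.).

r_p = 6371 + 287.3 = 6658.3 km = 6.6583×10⁶ m.
r_a = 6371 + 32180 = 38551 km = 3.8551×10⁷ m.
Semi-major axis a = (r_p + r_a)/2 = 22605 km = 2.260×10⁷ m.
Vis-viva: v² = μ(2/r − 1/a) = 3.986×10¹⁴ × (5.188×10⁻⁸ − 4.424×10⁻⁸) = 3.046×10⁶ m²/s².
v = 1745 m/s.

v ≈ 1745 m/s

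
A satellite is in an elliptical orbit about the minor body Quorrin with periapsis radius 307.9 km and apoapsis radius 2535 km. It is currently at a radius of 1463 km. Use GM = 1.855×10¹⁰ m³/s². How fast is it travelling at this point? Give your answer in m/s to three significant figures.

Semi-major axis a = (r_p + r_a)/2 = 1421.5 km = 1.421×10⁶ m.
Vis-viva: v² = μ(2/r − 1/a) = 1.855×10¹⁰ × (1.367×10⁻⁶ − 7.035×10⁻⁷) = 1.231×10⁴ m²/s².
v = 110.9 m/s.

v ≈ 111 m/s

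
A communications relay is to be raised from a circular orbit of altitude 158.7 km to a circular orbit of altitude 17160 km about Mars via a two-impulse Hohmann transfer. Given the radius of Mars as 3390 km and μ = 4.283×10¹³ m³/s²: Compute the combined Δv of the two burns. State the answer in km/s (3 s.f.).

r₁ = 3390 + 158.7 = 3548.7 km = 3.5487×10⁶ m.
r₂ = 3390 + 17160 = 20550 km = 2.0550×10⁷ m.
Transfer ellipse a_t = (r₁ + r₂)/2 = 1.205×10⁷ m.
At r₁: circular v_c1 = √(μ/r₁) = 3474 m/s; transfer-periapsis v_p = √[μ(2/r₁ − 1/a_t)] = 4537 m/s.
Δv₁ = v_p − v_c1 = 1063 m/s.
At r₂: circular v_c2 = √(μ/r₂) = 1444 m/s; transfer-apoapsis v_a = √[μ(2/r₂ − 1/a_t)] = 783.5 m/s.
Δv₂ = v_c2 − v_a = 660.2 m/s.
Total Δv = Δv₁ + Δv₂ = 1723 m/s = 1.723 km/s.

Δv_total ≈ 1.72 km/s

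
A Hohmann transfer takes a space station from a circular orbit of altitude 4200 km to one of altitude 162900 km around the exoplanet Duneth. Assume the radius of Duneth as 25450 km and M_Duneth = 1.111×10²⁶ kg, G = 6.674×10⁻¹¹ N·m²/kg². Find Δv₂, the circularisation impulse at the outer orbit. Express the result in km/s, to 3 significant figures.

Δv ≈ 3.00 km/s

μ = GM = 6.674×10⁻¹¹ × 1.111×10²⁶ = 7.415×10¹⁵ m³/s².
r₁ = 25450 + 4200 = 29650 km = 2.9650×10⁷ m.
r₂ = 25450 + 162900 = 188350 km = 1.8835×10⁸ m.
Transfer ellipse a_t = (r₁ + r₂)/2 = 1.090×10⁸ m.
At r₁: circular v_c1 = √(μ/r₁) = 15810 m/s; transfer-periapsis v_p = √[μ(2/r₁ − 1/a_t)] = 20790 m/s.
At r₂: circular v_c2 = √(μ/r₂) = 6274 m/s; transfer-apoapsis v_a = √[μ(2/r₂ − 1/a_t)] = 3272 m/s.
Δv₂ = v_c2 − v_a = 3002 m/s.
= 3.002 km/s.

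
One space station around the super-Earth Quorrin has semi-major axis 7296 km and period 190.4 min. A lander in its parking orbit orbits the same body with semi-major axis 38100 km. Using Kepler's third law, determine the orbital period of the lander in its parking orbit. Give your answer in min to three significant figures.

T₂ ≈ 2270 min

Kepler's third law: T² ∝ a³, so T₂ = T₁ (a₂/a₁)^(3/2).
a₂/a₁ = 5.222, (a₂/a₁)^(3/2) = 11.93.
T₂ = 190.4 × 11.93 = 2272 min.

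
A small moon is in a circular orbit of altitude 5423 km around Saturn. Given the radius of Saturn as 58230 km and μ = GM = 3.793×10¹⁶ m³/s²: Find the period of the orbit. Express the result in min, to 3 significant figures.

r = 58230 + 5423 = 63653 km = 6.3653×10⁷ m.
Kepler's third law: T = 2π√(r³/μ) = 2π√((6.365×10⁷)³ / 3.793×10¹⁶).
r³/μ = 6.799×10⁶ s², so T = 2π × 2.608×10³ = 1.638×10⁴ s.
Converting: 1.638×10⁴ s ÷ 60.00 = 273.1 min.

T ≈ 273 min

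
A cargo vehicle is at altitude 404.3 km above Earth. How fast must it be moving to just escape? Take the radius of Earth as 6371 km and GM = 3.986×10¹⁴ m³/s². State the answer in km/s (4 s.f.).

v_esc ≈ 10.85 km/s

r = 6371 + 404.3 = 6775.3 km = 6.7753×10⁶ m.
Escape speed v_esc = √(2μ/r) = √(2 × 3.986×10¹⁴ / 6.775×10⁶) = √(1.177×10⁸) = 10850 m/s.
= 10.85 km/s.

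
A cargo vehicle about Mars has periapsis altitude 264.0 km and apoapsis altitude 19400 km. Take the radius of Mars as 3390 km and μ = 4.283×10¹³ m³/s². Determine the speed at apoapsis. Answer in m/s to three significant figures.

v ≈ 721 m/s

r_p = 3390 + 264.0 = 3654.0 km = 3.6540×10⁶ m.
r_a = 3390 + 19400 = 22790 km = 2.2790×10⁷ m.
Semi-major axis a = (r_p + r_a)/2 = 13222 km = 1.322×10⁷ m.
Vis-viva: v² = μ(2/r − 1/a) = 4.283×10¹³ × (8.776×10⁻⁸ − 7.563×10⁻⁸) = 5.194×10⁵ m²/s².
v = 720.7 m/s.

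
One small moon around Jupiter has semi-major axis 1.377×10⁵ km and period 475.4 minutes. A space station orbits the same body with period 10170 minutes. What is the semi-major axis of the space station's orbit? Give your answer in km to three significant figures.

Kepler's third law: a³ ∝ T², so a₂ = a₁ (T₂/T₁)^(2/3).
T₂/T₁ = 21.39, (T₂/T₁)^(2/3) = 7.706.
a₂ = 1.377×10⁵ × 7.706 = 1.061×10⁶ km.

a₂ ≈ 1.06×10⁶ km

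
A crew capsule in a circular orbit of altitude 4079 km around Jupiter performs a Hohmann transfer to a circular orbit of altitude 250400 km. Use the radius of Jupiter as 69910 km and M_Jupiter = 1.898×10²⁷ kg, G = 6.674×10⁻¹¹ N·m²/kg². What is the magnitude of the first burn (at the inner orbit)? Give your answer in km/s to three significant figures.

Δv ≈ 11.4 km/s

μ = GM = 6.674×10⁻¹¹ × 1.898×10²⁷ = 1.267×10¹⁷ m³/s².
r₁ = 69910 + 4079 = 73989 km = 7.3989×10⁷ m.
r₂ = 69910 + 250400 = 320310 km = 3.2031×10⁸ m.
Transfer ellipse a_t = (r₁ + r₂)/2 = 1.971×10⁸ m.
At r₁: circular v_c1 = √(μ/r₁) = 41380 m/s; transfer-perijove v_p = √[μ(2/r₁ − 1/a_t)] = 52740 m/s.
Δv₁ = v_p − v_c1 = 11360 m/s.
= 11.36 km/s.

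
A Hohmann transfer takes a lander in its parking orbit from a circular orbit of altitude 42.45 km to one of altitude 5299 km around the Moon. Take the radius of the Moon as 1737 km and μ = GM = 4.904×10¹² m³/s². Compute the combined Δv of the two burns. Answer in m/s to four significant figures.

Δv_total ≈ 741.7 m/s

r₁ = 1737 + 42.45 = 1779.5 km = 1.7794×10⁶ m.
r₂ = 1737 + 5299 = 7036.0 km = 7.0360×10⁶ m.
Transfer ellipse a_t = (r₁ + r₂)/2 = 4.408×10⁶ m.
At r₁: circular v_c1 = √(μ/r₁) = 1660 m/s; transfer-perilune v_p = √[μ(2/r₁ − 1/a_t)] = 2097 m/s.
Δv₁ = v_p − v_c1 = 437.3 m/s.
At r₂: circular v_c2 = √(μ/r₂) = 834.9 m/s; transfer-apolune v_a = √[μ(2/r₂ − 1/a_t)] = 530.5 m/s.
Δv₂ = v_c2 − v_a = 304.4 m/s.
Total Δv = Δv₁ + Δv₂ = 741.7 m/s.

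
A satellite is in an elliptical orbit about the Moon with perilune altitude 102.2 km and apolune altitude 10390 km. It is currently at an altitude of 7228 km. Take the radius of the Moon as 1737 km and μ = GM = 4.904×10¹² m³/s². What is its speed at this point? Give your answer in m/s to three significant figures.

v ≈ 626 m/s

r_p = 1737 + 102.2 = 1839.2 km = 1.8392×10⁶ m.
r_a = 1737 + 10390 = 12127 km = 1.2127×10⁷ m.
r = 1737 + 7228 = 8965.0 km = 8.965×10⁶ m.
Semi-major axis a = (r_p + r_a)/2 = 6983.1 km = 6.983×10⁶ m.
Vis-viva: v² = μ(2/r − 1/a) = 4.904×10¹² × (2.231×10⁻⁷ − 1.432×10⁻⁷) = 3.918×10⁵ m²/s².
v = 625.9 m/s.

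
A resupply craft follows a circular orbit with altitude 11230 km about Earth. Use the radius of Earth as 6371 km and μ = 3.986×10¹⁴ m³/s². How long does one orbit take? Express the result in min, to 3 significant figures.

r = 6371 + 11230 = 17601 km = 1.7601×10⁷ m.
Kepler's third law: T = 2π√(r³/μ) = 2π√((1.760×10⁷)³ / 3.986×10¹⁴).
r³/μ = 1.368×10⁷ s², so T = 2π × 3.699×10³ = 2.324×10⁴ s.
Converting: 2.324×10⁴ s ÷ 60.00 = 387.3 min.

T ≈ 387 min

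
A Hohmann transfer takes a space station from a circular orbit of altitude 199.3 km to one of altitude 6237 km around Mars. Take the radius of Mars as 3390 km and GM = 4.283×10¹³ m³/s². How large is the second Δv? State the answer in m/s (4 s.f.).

r₁ = 3390 + 199.3 = 3589.3 km = 3.5893×10⁶ m.
r₂ = 3390 + 6237 = 9627.0 km = 9.6270×10⁶ m.
Transfer ellipse a_t = (r₁ + r₂)/2 = 6.608×10⁶ m.
At r₁: circular v_c1 = √(μ/r₁) = 3454 m/s; transfer-periapsis v_p = √[μ(2/r₁ − 1/a_t)] = 4169 m/s.
At r₂: circular v_c2 = √(μ/r₂) = 2109 m/s; transfer-apoapsis v_a = √[μ(2/r₂ − 1/a_t)] = 1555 m/s.
Δv₂ = v_c2 − v_a = 554.7 m/s.

Δv ≈ 554.7 m/s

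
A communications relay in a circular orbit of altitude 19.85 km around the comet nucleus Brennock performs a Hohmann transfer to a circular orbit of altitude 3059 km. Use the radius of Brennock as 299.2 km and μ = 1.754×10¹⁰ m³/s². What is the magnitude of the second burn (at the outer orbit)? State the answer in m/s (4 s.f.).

Δv ≈ 42.17 m/s

r₁ = 299.2 + 19.85 = 319.05 km = 3.1905×10⁵ m.
r₂ = 299.2 + 3059 = 3358.2 km = 3.3582×10⁶ m.
Transfer ellipse a_t = (r₁ + r₂)/2 = 1.839×10⁶ m.
At r₁: circular v_c1 = √(μ/r₁) = 234.5 m/s; transfer-periapsis v_p = √[μ(2/r₁ − 1/a_t)] = 316.9 m/s.
At r₂: circular v_c2 = √(μ/r₂) = 72.27 m/s; transfer-apoapsis v_a = √[μ(2/r₂ − 1/a_t)] = 30.11 m/s.
Δv₂ = v_c2 − v_a = 42.17 m/s.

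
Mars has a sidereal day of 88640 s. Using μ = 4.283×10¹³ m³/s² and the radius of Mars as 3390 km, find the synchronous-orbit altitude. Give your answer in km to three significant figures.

h_sync ≈ 17000 km

A synchronous orbit has period T, so by Kepler's third law a = (μT²/4π²)^(1/3).
μT²/4π² = 4.283×10¹³ × (8.864×10⁴)² / 39.48 = 8.524×10²¹ m³.
a = 2.043×10⁷ m = 20428 km.
Altitude h = a − R = 20428 − 3390 = 17038 km.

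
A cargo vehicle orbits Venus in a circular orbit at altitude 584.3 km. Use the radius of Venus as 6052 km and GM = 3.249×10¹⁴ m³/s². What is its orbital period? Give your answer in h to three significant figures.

T ≈ 1.66 h

r = 6052 + 584.3 = 6636.3 km = 6.6363×10⁶ m.
Kepler's third law: T = 2π√(r³/μ) = 2π√((6.636×10⁶)³ / 3.249×10¹⁴).
r³/μ = 8.996×10⁵ s², so T = 2π × 9.484×10² = 5.959×10³ s.
Converting: 5.959×10³ s ÷ 3600 = 1.655 h.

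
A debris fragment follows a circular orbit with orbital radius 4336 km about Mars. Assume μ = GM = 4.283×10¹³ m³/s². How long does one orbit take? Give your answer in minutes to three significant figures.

T ≈ 144 minutes

r = 4336 km = 4.336×10⁶ m.
Kepler's third law: T = 2π√(r³/μ) = 2π√((4.336×10⁶)³ / 4.283×10¹³).
r³/μ = 1.903×10⁶ s², so T = 2π × 1.380×10³ = 8.668×10³ s.
Converting: 8.668×10³ s ÷ 60.00 = 144.5 minutes.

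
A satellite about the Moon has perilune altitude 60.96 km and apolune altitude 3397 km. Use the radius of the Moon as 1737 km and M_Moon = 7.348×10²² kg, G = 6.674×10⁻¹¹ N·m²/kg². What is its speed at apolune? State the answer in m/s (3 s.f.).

v ≈ 704 m/s

μ = GM = 6.674×10⁻¹¹ × 7.348×10²² = 4.904×10¹² m³/s².
r_p = 1737 + 60.96 = 1798.0 km = 1.7980×10⁶ m.
r_a = 1737 + 3397 = 5134.0 km = 5.1340×10⁶ m.
Semi-major axis a = (r_p + r_a)/2 = 3466.0 km = 3.466×10⁶ m.
Vis-viva: v² = μ(2/r − 1/a) = 4.904×10¹² × (3.896×10⁻⁷ − 2.885×10⁻⁷) = 4.955×10⁵ m²/s².
v = 703.9 m/s.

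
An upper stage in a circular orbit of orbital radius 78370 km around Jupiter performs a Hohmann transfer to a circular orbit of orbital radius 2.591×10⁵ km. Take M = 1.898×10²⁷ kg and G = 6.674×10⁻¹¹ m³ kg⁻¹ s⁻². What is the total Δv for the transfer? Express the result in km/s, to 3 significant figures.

μ = GM = 6.674×10⁻¹¹ × 1.898×10²⁷ = 1.267×10¹⁷ m³/s².
r₁ = 78370 km = 7.837×10⁷ m.
r₂ = 2.591×10⁵ km = 2.591×10⁸ m.
Transfer ellipse a_t = (r₁ + r₂)/2 = 1.687×10⁸ m.
At r₁: circular v_c1 = √(μ/r₁) = 40200 m/s; transfer-perijove v_p = √[μ(2/r₁ − 1/a_t)] = 49820 m/s.
Δv₁ = v_p − v_c1 = 9616 m/s.
At r₂: circular v_c2 = √(μ/r₂) = 22110 m/s; transfer-apojove v_a = √[μ(2/r₂ − 1/a_t)] = 15070 m/s.
Δv₂ = v_c2 − v_a = 7042 m/s.
Total Δv = Δv₁ + Δv₂ = 16660 m/s = 16.66 km/s.

Δv_total ≈ 16.7 km/s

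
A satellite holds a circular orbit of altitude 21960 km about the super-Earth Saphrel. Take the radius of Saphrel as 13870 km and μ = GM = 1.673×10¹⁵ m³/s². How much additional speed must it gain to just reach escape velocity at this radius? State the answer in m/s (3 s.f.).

r = 13870 + 21960 = 35830 km = 3.5830×10⁷ m.
Circular speed v_c = √(μ/r) = 6833 m/s.
Escape speed v_esc = √(2μ/r) = √2 × v_c = 9664 m/s.
Δv = v_esc − v_c = 2830 m/s.

Δv ≈ 2830 m/s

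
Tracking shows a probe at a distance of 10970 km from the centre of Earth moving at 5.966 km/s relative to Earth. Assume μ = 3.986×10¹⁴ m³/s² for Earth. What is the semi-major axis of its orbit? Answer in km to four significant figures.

a ≈ 10750 km

r = 1.097×10⁷ m.
Vis-viva rearranged: 1/a = 2/r − v²/μ = 1.823×10⁻⁷ − 8.930×10⁻⁸ = 9.302×10⁻⁸ m⁻¹.
a = 1.075×10⁷ m = 10750 km.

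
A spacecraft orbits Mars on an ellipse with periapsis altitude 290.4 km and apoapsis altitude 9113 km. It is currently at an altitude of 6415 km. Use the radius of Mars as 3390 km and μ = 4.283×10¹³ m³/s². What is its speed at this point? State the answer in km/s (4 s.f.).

r_p = 3390 + 290.4 = 3680.4 km = 3.6804×10⁶ m.
r_a = 3390 + 9113 = 12503 km = 1.2503×10⁷ m.
r = 3390 + 6415 = 9805.0 km = 9.805×10⁶ m.
Semi-major axis a = (r_p + r_a)/2 = 8091.7 km = 8.092×10⁶ m.
Vis-viva: v² = μ(2/r − 1/a) = 4.283×10¹³ × (2.040×10⁻⁷ − 1.236×10⁻⁷) = 3.443×10⁶ m²/s².
v = 1856 m/s = 1.856 km/s.

v ≈ 1.856 km/s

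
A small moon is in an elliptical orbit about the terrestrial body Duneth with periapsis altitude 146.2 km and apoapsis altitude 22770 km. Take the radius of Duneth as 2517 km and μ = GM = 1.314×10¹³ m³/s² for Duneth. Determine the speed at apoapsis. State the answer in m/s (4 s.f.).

v ≈ 314.7 m/s

r_p = 2517 + 146.2 = 2663.2 km = 2.6632×10⁶ m.
r_a = 2517 + 22770 = 25287 km = 2.5287×10⁷ m.
Semi-major axis a = (r_p + r_a)/2 = 13975 km = 1.398×10⁷ m.
Vis-viva: v² = μ(2/r − 1/a) = 1.314×10¹³ × (7.909×10⁻⁸ − 7.156×10⁻⁸) = 9.903×10⁴ m²/s².
v = 314.7 m/s.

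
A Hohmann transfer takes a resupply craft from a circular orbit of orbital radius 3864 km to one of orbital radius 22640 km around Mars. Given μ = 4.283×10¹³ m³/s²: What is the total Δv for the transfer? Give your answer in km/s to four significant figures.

Δv_total ≈ 1.655 km/s

r₁ = 3864 km = 3.864×10⁶ m.
r₂ = 22640 km = 2.264×10⁷ m.
Transfer ellipse a_t = (r₁ + r₂)/2 = 1.325×10⁷ m.
At r₁: circular v_c1 = √(μ/r₁) = 3329 m/s; transfer-periapsis v_p = √[μ(2/r₁ − 1/a_t)] = 4352 m/s.
Δv₁ = v_p − v_c1 = 1022 m/s.
At r₂: circular v_c2 = √(μ/r₂) = 1375 m/s; transfer-apoapsis v_a = √[μ(2/r₂ − 1/a_t)] = 742.7 m/s.
Δv₂ = v_c2 − v_a = 632.7 m/s.
Total Δv = Δv₁ + Δv₂ = 1655 m/s = 1.655 km/s.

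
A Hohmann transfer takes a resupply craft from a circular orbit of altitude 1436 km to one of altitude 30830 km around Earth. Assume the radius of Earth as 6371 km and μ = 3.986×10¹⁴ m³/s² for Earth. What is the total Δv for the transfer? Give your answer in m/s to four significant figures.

r₁ = 6371 + 1436 = 7807.0 km = 7.8070×10⁶ m.
r₂ = 6371 + 30830 = 37201 km = 3.7201×10⁷ m.
Transfer ellipse a_t = (r₁ + r₂)/2 = 2.250×10⁷ m.
At r₁: circular v_c1 = √(μ/r₁) = 7145 m/s; transfer-perigee v_p = √[μ(2/r₁ − 1/a_t)] = 9187 m/s.
Δv₁ = v_p − v_c1 = 2042 m/s.
At r₂: circular v_c2 = √(μ/r₂) = 3273 m/s; transfer-apogee v_a = √[μ(2/r₂ − 1/a_t)] = 1928 m/s.
Δv₂ = v_c2 − v_a = 1345 m/s.
Total Δv = Δv₁ + Δv₂ = 3387 m/s.

Δv_total ≈ 3387 m/s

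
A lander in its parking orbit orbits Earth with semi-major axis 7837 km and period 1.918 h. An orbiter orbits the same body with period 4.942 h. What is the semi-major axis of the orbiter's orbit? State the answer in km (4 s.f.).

Kepler's third law: a³ ∝ T², so a₂ = a₁ (T₂/T₁)^(2/3).
T₂/T₁ = 2.577, (T₂/T₁)^(2/3) = 1.879.
a₂ = 7837 × 1.879 = 14730 km.

a₂ ≈ 14730 km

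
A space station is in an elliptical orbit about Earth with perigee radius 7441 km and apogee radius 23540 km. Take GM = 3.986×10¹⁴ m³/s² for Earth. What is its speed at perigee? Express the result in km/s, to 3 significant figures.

v ≈ 9.02 km/s

Semi-major axis a = (r_p + r_a)/2 = 15490 km = 1.549×10⁷ m.
Vis-viva: v² = μ(2/r − 1/a) = 3.986×10¹⁴ × (2.688×10⁻⁷ − 6.456×10⁻⁸) = 8.140×10⁷ m²/s².
v = 9022 m/s = 9.022 km/s.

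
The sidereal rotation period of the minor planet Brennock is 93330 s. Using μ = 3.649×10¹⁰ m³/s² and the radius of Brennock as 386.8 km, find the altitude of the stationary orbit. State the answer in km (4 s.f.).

h_sync ≈ 1617 km

A synchronous orbit has period T, so by Kepler's third law a = (μT²/4π²)^(1/3).
μT²/4π² = 3.649×10¹⁰ × (9.333×10⁴)² / 39.48 = 8.051×10¹⁸ m³.
a = 2.004×10⁶ m = 2004.3 km.
Altitude h = a − R = 2004.3 − 386.8 = 1617.5 km.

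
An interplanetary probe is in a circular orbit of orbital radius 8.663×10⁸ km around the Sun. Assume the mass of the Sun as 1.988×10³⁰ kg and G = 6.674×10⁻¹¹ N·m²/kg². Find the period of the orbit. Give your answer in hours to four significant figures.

μ = GM = 6.674×10⁻¹¹ × 1.988×10³⁰ = 1.327×10²⁰ m³/s².
r = 8.663×10⁸ km = 8.663×10¹¹ m.
Kepler's third law: T = 2π√(r³/μ) = 2π√((8.663×10¹¹)³ / 1.327×10²⁰).
r³/μ = 4.900×10¹⁵ s², so T = 2π × 7.000×10⁷ = 4.398×10⁸ s.
Converting: 4.398×10⁸ s ÷ 3600 = 1.222×10⁵ hours.

T ≈ 122200 hours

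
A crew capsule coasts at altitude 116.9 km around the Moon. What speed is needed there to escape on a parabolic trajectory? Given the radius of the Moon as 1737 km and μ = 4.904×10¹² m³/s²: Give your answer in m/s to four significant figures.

v_esc ≈ 2300 m/s

r = 1737 + 116.9 = 1853.9 km = 1.8539×10⁶ m.
Escape speed v_esc = √(2μ/r) = √(2 × 4.904×10¹² / 1.854×10⁶) = √(5.290×10⁶) = 2300 m/s.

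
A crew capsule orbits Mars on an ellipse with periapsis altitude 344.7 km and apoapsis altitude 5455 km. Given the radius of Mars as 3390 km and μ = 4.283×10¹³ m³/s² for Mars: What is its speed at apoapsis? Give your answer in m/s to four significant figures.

r_p = 3390 + 344.7 = 3734.7 km = 3.7347×10⁶ m.
r_a = 3390 + 5455 = 8845.0 km = 8.8450×10⁶ m.
Semi-major axis a = (r_p + r_a)/2 = 6289.9 km = 6.290×10⁶ m.
Vis-viva: v² = μ(2/r − 1/a) = 4.283×10¹³ × (2.261×10⁻⁷ − 1.590×10⁻⁷) = 2.875×10⁶ m²/s².
v = 1696 m/s.

v ≈ 1696 m/s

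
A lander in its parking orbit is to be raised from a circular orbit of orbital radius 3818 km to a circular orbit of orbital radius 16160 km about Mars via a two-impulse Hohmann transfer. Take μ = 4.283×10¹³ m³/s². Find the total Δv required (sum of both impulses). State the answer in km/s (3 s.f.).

Δv_total ≈ 1.53 km/s

r₁ = 3818 km = 3.818×10⁶ m.
r₂ = 16160 km = 1.616×10⁷ m.
Transfer ellipse a_t = (r₁ + r₂)/2 = 9.989×10⁶ m.
At r₁: circular v_c1 = √(μ/r₁) = 3349 m/s; transfer-periapsis v_p = √[μ(2/r₁ − 1/a_t)] = 4260 m/s.
Δv₁ = v_p − v_c1 = 910.7 m/s.
At r₂: circular v_c2 = √(μ/r₂) = 1628 m/s; transfer-apoapsis v_a = √[μ(2/r₂ − 1/a_t)] = 1006 m/s.
Δv₂ = v_c2 − v_a = 621.5 m/s.
Total Δv = Δv₁ + Δv₂ = 1532 m/s = 1.532 km/s.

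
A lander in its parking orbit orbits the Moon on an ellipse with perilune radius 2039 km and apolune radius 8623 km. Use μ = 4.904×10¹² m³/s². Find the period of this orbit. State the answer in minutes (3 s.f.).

Semi-major axis a = (r_p + r_a)/2 = (2039.0 + 8623.0)/2 = 5331.0 km = 5.331×10⁶ m.
By Kepler's third law T = 2π√(a³/μ) = 2π × 5.558×10³ = 3.492×10⁴ s.
= 582.1 minutes.

T ≈ 582 minutes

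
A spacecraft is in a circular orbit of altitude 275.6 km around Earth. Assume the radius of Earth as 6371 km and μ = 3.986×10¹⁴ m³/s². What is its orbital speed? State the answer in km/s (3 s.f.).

v ≈ 7.74 km/s

r = 6371 + 275.6 = 6646.6 km = 6.6466×10⁶ m.
For a circular orbit v = √(μ/r) = √(3.986×10¹⁴ / 6.647×10⁶) = √(5.997×10⁷) = 7744 m/s.
That is 7.744 km/s.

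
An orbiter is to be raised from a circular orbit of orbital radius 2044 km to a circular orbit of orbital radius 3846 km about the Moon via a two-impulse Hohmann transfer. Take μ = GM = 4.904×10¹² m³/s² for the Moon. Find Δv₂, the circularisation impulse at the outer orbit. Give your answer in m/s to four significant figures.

Δv ≈ 188.5 m/s

r₁ = 2044 km = 2.044×10⁶ m.
r₂ = 3846 km = 3.846×10⁶ m.
Transfer ellipse a_t = (r₁ + r₂)/2 = 2.945×10⁶ m.
At r₁: circular v_c1 = √(μ/r₁) = 1549 m/s; transfer-perilune v_p = √[μ(2/r₁ − 1/a_t)] = 1770 m/s.
At r₂: circular v_c2 = √(μ/r₂) = 1129 m/s; transfer-apolune v_a = √[μ(2/r₂ − 1/a_t)] = 940.7 m/s.
Δv₂ = v_c2 − v_a = 188.5 m/s.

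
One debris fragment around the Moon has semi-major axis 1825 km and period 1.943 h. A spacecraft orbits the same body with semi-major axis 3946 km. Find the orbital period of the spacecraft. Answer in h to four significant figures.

T₂ ≈ 6.178 h

Kepler's third law: T² ∝ a³, so T₂ = T₁ (a₂/a₁)^(3/2).
a₂/a₁ = 2.162, (a₂/a₁)^(3/2) = 3.179.
T₂ = 1.943 × 3.179 = 6.178 h.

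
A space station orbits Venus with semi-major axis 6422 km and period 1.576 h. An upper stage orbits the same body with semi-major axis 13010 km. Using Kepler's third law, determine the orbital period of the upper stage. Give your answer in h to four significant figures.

T₂ ≈ 4.544 h

Kepler's third law: T² ∝ a³, so T₂ = T₁ (a₂/a₁)^(3/2).
a₂/a₁ = 2.026, (a₂/a₁)^(3/2) = 2.883.
T₂ = 1.576 × 2.883 = 4.544 h.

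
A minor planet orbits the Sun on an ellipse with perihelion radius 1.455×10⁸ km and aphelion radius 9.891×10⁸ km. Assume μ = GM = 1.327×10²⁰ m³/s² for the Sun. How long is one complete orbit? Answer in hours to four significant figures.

Semi-major axis a = (r_p + r_a)/2 = (1.4550×10⁸ + 9.8910×10⁸)/2 = 5.6730×10⁸ km = 5.673×10¹¹ m.
By Kepler's third law T = 2π√(a³/μ) = 2π × 3.709×10⁷ = 2.331×10⁸ s.
= 64740 hours.

T ≈ 64740 hours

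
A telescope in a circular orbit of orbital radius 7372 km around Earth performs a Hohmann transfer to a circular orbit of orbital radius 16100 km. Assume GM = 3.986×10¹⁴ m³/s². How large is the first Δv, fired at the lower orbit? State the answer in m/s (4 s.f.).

Δv ≈ 1259 m/s

r₁ = 7372 km = 7.372×10⁶ m.
r₂ = 16100 km = 1.610×10⁷ m.
Transfer ellipse a_t = (r₁ + r₂)/2 = 1.174×10⁷ m.
At r₁: circular v_c1 = √(μ/r₁) = 7353 m/s; transfer-perigee v_p = √[μ(2/r₁ − 1/a_t)] = 8612 m/s.
Δv₁ = v_p − v_c1 = 1259 m/s.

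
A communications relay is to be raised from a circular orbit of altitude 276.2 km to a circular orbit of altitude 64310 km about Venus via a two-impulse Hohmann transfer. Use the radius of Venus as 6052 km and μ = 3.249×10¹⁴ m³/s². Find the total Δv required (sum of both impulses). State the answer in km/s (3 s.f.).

r₁ = 6052 + 276.2 = 6328.2 km = 6.3282×10⁶ m.
r₂ = 6052 + 64310 = 70362 km = 7.0362×10⁷ m.
Transfer ellipse a_t = (r₁ + r₂)/2 = 3.835×10⁷ m.
At r₁: circular v_c1 = √(μ/r₁) = 7165 m/s; transfer-periapsis v_p = √[μ(2/r₁ − 1/a_t)] = 9706 m/s.
Δv₁ = v_p − v_c1 = 2541 m/s.
At r₂: circular v_c2 = √(μ/r₂) = 2149 m/s; transfer-apoapsis v_a = √[μ(2/r₂ − 1/a_t)] = 873.0 m/s.
Δv₂ = v_c2 − v_a = 1276 m/s.
Total Δv = Δv₁ + Δv₂ = 3817 m/s = 3.817 km/s.

Δv_total ≈ 3.82 km/s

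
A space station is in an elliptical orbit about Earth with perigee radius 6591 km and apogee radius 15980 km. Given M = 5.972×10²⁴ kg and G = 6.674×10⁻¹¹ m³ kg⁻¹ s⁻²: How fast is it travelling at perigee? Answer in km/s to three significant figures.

v ≈ 9.25 km/s

μ = GM = 6.674×10⁻¹¹ × 5.972×10²⁴ = 3.986×10¹⁴ m³/s².
Semi-major axis a = (r_p + r_a)/2 = 11286 km = 1.129×10⁷ m.
Vis-viva: v² = μ(2/r − 1/a) = 3.986×10¹⁴ × (3.034×10⁻⁷ − 8.861×10⁻⁸) = 8.563×10⁷ m²/s².
v = 9253 m/s = 9.253 km/s.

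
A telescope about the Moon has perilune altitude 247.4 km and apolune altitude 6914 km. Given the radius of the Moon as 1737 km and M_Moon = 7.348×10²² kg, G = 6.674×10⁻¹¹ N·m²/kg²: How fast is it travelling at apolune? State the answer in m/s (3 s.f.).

μ = GM = 6.674×10⁻¹¹ × 7.348×10²² = 4.904×10¹² m³/s².
r_p = 1737 + 247.4 = 1984.4 km = 1.9844×10⁶ m.
r_a = 1737 + 6914 = 8651.0 km = 8.6510×10⁶ m.
Semi-major axis a = (r_p + r_a)/2 = 5317.7 km = 5.318×10⁶ m.
Vis-viva: v² = μ(2/r − 1/a) = 4.904×10¹² × (2.312×10⁻⁷ − 1.881×10⁻⁷) = 2.115×10⁵ m²/s².
v = 459.9 m/s.

v ≈ 460 m/s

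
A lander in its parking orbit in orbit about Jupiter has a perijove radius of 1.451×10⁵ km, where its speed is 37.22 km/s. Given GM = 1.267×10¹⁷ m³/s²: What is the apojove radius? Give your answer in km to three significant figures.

apojove radius ≈ 5.57×10⁵ km

r_p = 1.451×10⁸ m.
Specific energy ε = v²/2 − μ/r = -1.805×10⁸ J/kg, so a = −μ/(2ε) = 3.509×10⁸ m.
The apsides satisfy r_p + r_a = 2a, so the apojove radius is 2a − r_p = 5.567×10⁸ m = 5.5674×10⁵ km.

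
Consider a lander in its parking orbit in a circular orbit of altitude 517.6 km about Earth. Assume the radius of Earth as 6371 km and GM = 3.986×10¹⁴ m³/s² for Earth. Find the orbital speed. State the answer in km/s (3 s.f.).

r = 6371 + 517.6 = 6888.6 km = 6.8886×10⁶ m.
For a circular orbit v = √(μ/r) = √(3.986×10¹⁴ / 6.889×10⁶) = √(5.786×10⁷) = 7607 m/s.
That is 7.607 km/s.

v ≈ 7.61 km/s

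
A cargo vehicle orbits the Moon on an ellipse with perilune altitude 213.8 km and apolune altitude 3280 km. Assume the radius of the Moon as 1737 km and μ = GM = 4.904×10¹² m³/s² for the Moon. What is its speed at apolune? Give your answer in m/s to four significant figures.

r_p = 1737 + 213.8 = 1950.8 km = 1.9508×10⁶ m.
r_a = 1737 + 3280 = 5017.0 km = 5.0170×10⁶ m.
Semi-major axis a = (r_p + r_a)/2 = 3483.9 km = 3.484×10⁶ m.
Vis-viva: v² = μ(2/r − 1/a) = 4.904×10¹² × (3.986×10⁻⁷ − 2.870×10⁻⁷) = 5.473×10⁵ m²/s².
v = 739.8 m/s.

v ≈ 739.8 m/s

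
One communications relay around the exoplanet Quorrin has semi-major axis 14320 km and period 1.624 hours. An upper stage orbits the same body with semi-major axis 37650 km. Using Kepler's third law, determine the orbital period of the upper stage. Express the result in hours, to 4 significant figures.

Kepler's third law: T² ∝ a³, so T₂ = T₁ (a₂/a₁)^(3/2).
a₂/a₁ = 2.629, (a₂/a₁)^(3/2) = 4.263.
T₂ = 1.624 × 4.263 = 6.923 hours.

T₂ ≈ 6.923 hours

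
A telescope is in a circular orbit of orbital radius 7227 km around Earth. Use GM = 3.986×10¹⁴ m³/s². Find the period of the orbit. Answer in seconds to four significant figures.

T ≈ 6114 seconds

r = 7227 km = 7.227×10⁶ m.
Kepler's third law: T = 2π√(r³/μ) = 2π√((7.227×10⁶)³ / 3.986×10¹⁴).
r³/μ = 9.470×10⁵ s², so T = 2π × 9.731×10² = 6.114×10³ s.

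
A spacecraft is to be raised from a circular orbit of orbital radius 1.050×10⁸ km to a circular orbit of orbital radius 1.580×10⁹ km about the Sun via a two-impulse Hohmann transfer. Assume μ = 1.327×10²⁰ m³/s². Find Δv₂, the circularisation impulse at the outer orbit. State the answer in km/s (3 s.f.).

r₁ = 1.050×10⁸ km = 1.050×10¹¹ m.
r₂ = 1.580×10⁹ km = 1.580×10¹² m.
Transfer ellipse a_t = (r₁ + r₂)/2 = 8.425×10¹¹ m.
At r₁: circular v_c1 = √(μ/r₁) = 35550 m/s; transfer-perihelion v_p = √[μ(2/r₁ − 1/a_t)] = 48680 m/s.
At r₂: circular v_c2 = √(μ/r₂) = 9164 m/s; transfer-aphelion v_a = √[μ(2/r₂ − 1/a_t)] = 3235 m/s.
Δv₂ = v_c2 − v_a = 5929 m/s.
= 5.929 km/s.

Δv ≈ 5.93 km/s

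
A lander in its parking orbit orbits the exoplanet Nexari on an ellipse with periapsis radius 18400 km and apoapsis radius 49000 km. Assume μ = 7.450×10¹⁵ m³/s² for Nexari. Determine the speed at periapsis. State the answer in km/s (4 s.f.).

v ≈ 24.26 km/s

Semi-major axis a = (r_p + r_a)/2 = 33700 km = 3.370×10⁷ m.
Vis-viva: v² = μ(2/r − 1/a) = 7.450×10¹⁵ × (1.087×10⁻⁷ − 2.967×10⁻⁸) = 5.887×10⁸ m²/s².
v = 24260 m/s = 24.26 km/s.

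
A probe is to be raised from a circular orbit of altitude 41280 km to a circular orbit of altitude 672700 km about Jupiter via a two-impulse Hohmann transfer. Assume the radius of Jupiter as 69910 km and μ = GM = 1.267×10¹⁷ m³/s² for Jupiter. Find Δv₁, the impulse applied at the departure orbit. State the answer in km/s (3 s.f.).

Δv ≈ 10.8 km/s

r₁ = 69910 + 41280 = 111190 km = 1.1119×10⁸ m.
r₂ = 69910 + 672700 = 742610 km = 7.4261×10⁸ m.
Transfer ellipse a_t = (r₁ + r₂)/2 = 4.269×10⁸ m.
At r₁: circular v_c1 = √(μ/r₁) = 33760 m/s; transfer-perijove v_p = √[μ(2/r₁ − 1/a_t)] = 44520 m/s.
Δv₁ = v_p − v_c1 = 10770 m/s.
= 10.77 km/s.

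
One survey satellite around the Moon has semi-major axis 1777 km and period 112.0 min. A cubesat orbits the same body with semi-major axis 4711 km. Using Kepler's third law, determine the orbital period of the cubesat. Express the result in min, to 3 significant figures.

Kepler's third law: T² ∝ a³, so T₂ = T₁ (a₂/a₁)^(3/2).
a₂/a₁ = 2.651, (a₂/a₁)^(3/2) = 4.317.
T₂ = 112.0 × 4.317 = 483.5 min.

T₂ ≈ 483 min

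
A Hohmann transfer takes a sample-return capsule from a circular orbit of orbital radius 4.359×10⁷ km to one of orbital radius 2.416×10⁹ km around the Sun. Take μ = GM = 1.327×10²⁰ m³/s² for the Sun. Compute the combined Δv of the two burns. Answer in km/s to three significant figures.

Δv_total ≈ 28.2 km/s

r₁ = 4.359×10⁷ km = 4.359×10¹⁰ m.
r₂ = 2.416×10⁹ km = 2.416×10¹² m.
Transfer ellipse a_t = (r₁ + r₂)/2 = 1.230×10¹² m.
At r₁: circular v_c1 = √(μ/r₁) = 55170 m/s; transfer-perihelion v_p = √[μ(2/r₁ − 1/a_t)] = 77330 m/s.
Δv₁ = v_p − v_c1 = 22160 m/s.
At r₂: circular v_c2 = √(μ/r₂) = 7411 m/s; transfer-aphelion v_a = √[μ(2/r₂ − 1/a_t)] = 1395 m/s.
Δv₂ = v_c2 − v_a = 6016 m/s.
Total Δv = Δv₁ + Δv₂ = 28180 m/s = 28.18 km/s.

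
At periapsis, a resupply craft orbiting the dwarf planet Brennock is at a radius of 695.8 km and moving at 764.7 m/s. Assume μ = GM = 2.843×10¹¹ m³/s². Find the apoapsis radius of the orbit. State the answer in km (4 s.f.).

r_p = 6.958×10⁵ m.
Specific energy ε = v²/2 − μ/r = -1.162×10⁵ J/kg, so a = −μ/(2ε) = 1.223×10⁶ m.
The apsides satisfy r_p + r_a = 2a, so the apoapsis radius is 2a − r_p = 1.751×10⁶ m = 1750.6 km.

apoapsis radius ≈ 1751 km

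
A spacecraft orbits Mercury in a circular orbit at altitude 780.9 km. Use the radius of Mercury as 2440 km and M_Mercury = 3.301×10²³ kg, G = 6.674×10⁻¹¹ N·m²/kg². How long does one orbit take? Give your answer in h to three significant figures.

T ≈ 2.15 h

μ = GM = 6.674×10⁻¹¹ × 3.301×10²³ = 2.203×10¹³ m³/s².
r = 2440 + 780.9 = 3220.9 km = 3.2209×10⁶ m.
Kepler's third law: T = 2π√(r³/μ) = 2π√((3.221×10⁶)³ / 2.203×10¹³).
r³/μ = 1.517×10⁶ s², so T = 2π × 1.232×10³ = 7.738×10³ s.
Converting: 7.738×10³ s ÷ 3600 = 2.149 h.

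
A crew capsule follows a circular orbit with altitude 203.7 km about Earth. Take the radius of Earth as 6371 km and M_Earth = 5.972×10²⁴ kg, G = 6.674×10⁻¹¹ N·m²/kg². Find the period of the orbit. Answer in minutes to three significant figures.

μ = GM = 6.674×10⁻¹¹ × 5.972×10²⁴ = 3.986×10¹⁴ m³/s².
r = 6371 + 203.7 = 6574.7 km = 6.5747×10⁶ m.
Kepler's third law: T = 2π√(r³/μ) = 2π√((6.575×10⁶)³ / 3.986×10¹⁴).
r³/μ = 7.131×10⁵ s², so T = 2π × 8.444×10² = 5.306×10³ s.
Converting: 5.306×10³ s ÷ 60.00 = 88.43 minutes.

T ≈ 88.4 minutes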